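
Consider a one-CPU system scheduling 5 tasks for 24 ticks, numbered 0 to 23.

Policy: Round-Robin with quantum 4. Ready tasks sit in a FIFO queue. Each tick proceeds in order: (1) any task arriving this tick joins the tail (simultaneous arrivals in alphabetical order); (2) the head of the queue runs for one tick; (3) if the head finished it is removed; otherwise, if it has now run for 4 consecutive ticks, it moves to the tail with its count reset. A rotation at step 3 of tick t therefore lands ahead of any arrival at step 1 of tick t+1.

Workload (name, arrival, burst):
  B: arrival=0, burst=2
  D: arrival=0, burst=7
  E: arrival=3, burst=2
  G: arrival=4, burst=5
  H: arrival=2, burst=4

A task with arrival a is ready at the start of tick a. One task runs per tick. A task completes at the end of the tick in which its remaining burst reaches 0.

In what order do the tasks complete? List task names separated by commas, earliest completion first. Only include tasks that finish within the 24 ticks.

completion order = B, H, E, D, G

t=0: queue=[B,D] q_used=0 → run B
t=1: queue=[B,D] q_used=1 → run B
t=2: queue=[D,H] q_used=0 → run D
t=3: queue=[D,H,E] q_used=1 → run D
t=4: queue=[D,H,E,G] q_used=2 → run D
t=5: queue=[D,H,E,G] q_used=3 → run D
t=6: queue=[H,E,G,D] q_used=0 → run H
t=7: queue=[H,E,G,D] q_used=1 → run H
t=8: queue=[H,E,G,D] q_used=2 → run H
t=9: queue=[H,E,G,D] q_used=3 → run H
t=10: queue=[E,G,D] q_used=0 → run E
t=11: queue=[E,G,D] q_used=1 → run E
t=12: queue=[G,D] q_used=0 → run G
t=13: queue=[G,D] q_used=1 → run G
t=14: queue=[G,D] q_used=2 → run G
t=15: queue=[G,D] q_used=3 → run G
t=16: queue=[D,G] q_used=0 → run D
t=17: queue=[D,G] q_used=1 → run D
t=18: queue=[D,G] q_used=2 → run D
t=19: queue=[G] q_used=0 → run G
t=20: (idle)
t=21: (idle)
t=22: (idle)
t=23: (idle)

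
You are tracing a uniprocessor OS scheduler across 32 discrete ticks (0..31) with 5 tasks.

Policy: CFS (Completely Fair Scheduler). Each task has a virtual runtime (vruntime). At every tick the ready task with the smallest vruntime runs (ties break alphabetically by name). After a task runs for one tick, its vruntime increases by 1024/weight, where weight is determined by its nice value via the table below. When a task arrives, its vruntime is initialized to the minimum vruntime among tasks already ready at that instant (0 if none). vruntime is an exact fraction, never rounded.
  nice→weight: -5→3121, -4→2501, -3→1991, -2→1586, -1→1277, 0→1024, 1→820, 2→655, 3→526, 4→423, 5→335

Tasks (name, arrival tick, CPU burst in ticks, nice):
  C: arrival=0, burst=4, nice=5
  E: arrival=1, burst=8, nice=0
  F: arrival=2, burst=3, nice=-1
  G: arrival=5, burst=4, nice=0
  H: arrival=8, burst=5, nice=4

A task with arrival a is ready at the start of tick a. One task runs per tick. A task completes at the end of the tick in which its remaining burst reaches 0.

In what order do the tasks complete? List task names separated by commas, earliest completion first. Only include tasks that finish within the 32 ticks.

t=0: vr[C=0] → run C
t=1: vr[C=1024/335 E=1024/335] → run C
t=2: vr[C=2048/335 E=1024/335 F=1024/335] → run E
t=3: vr[C=2048/335 E=1359/335 F=1024/335] → run F
t=4: vr[C=2048/335 E=1359/335 F=1650688/427795] → run F
t=5: vr[C=2048/335 E=1359/335 F=1993728/427795 G=1359/335] → run E
t=6: vr[C=2048/335 E=1694/335 F=1993728/427795 G=1359/335] → run G
t=7: vr[C=2048/335 E=1694/335 F=1993728/427795 G=1694/335] → run F
t=8: vr[C=2048/335 E=1694/335 G=1694/335 H=1694/335] → run E
t=9: vr[C=2048/335 E=2029/335 G=1694/335 H=1694/335] → run G
t=10: vr[C=2048/335 E=2029/335 G=2029/335 H=1694/335] → run H
t=11: vr[C=2048/335 E=2029/335 G=2029/335 H=1059602/141705] → run E
t=12: vr[C=2048/335 E=2364/335 G=2029/335 H=1059602/141705] → run G
t=13: vr[C=2048/335 E=2364/335 G=2364/335 H=1059602/141705] → run C
t=14: vr[C=3072/335 E=2364/335 G=2364/335 H=1059602/141705] → run E
t=15: vr[C=3072/335 E=2699/335 G=2364/335 H=1059602/141705] → run G
t=16: vr[C=3072/335 E=2699/335 H=1059602/141705] → run H
t=17: vr[C=3072/335 E=2699/335 H=1402642/141705] → run E
t=18: vr[C=3072/335 E=3034/335 H=1402642/141705] → run E
t=19: vr[C=3072/335 E=3369/335 H=1402642/141705] → run C
t=20: vr[E=3369/335 H=1402642/141705] → run H
t=21: vr[E=3369/335 H=581894/47235] → run E
t=22: vr[H=581894/47235] → run H
t=23: vr[H=2088722/141705] → run H
t=24: (idle)
t=25: (idle)
t=26: (idle)
t=27: (idle)
t=28: (idle)
t=29: (idle)
t=30: (idle)
t=31: (idle)

completion order = F, G, C, E, H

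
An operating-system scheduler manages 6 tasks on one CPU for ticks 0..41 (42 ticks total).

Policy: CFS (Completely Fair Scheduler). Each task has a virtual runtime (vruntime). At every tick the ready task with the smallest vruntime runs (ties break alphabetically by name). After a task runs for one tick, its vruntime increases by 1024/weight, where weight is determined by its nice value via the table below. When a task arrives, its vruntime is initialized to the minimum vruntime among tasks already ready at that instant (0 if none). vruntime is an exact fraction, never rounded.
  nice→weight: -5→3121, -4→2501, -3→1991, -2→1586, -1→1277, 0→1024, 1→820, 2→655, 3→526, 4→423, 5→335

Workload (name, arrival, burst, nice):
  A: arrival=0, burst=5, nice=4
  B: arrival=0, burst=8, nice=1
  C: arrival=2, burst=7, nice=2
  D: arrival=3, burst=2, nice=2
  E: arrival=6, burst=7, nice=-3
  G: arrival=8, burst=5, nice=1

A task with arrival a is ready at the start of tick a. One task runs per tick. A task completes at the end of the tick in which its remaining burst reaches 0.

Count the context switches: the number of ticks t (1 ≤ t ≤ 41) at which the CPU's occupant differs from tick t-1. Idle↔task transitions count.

context switches = 32

t=0: vr[A=0 B=0] → run A
t=1: vr[A=1024/423 B=0] → run B
t=2: vr[A=1024/423 B=256/205 C=256/205] → run B
t=3: vr[A=1024/423 B=512/205 C=256/205 D=256/205] → run C
t=4: vr[A=1024/423 B=512/205 C=15104/5371 D=256/205] → run D
t=5: vr[A=1024/423 B=512/205 C=15104/5371 D=15104/5371] → run A
t=6: vr[A=2048/423 B=512/205 C=15104/5371 D=15104/5371 E=512/205] → run B
t=7: vr[A=2048/423 B=768/205 C=15104/5371 D=15104/5371 E=512/205] → run E
t=8: vr[A=2048/423 B=768/205 C=15104/5371 D=15104/5371 E=1229312/408155 G=15104/5371] → run C
t=9: vr[A=2048/423 B=768/205 C=117504/26855 D=15104/5371 E=1229312/408155 G=15104/5371] → run D
t=10: vr[A=2048/423 B=768/205 C=117504/26855 E=1229312/408155 G=15104/5371] → run G
t=11: vr[A=2048/423 B=768/205 C=117504/26855 E=1229312/408155 G=109056/26855] → run E
t=12: vr[A=2048/423 B=768/205 C=117504/26855 E=1439232/408155 G=109056/26855] → run E
t=13: vr[A=2048/423 B=768/205 C=117504/26855 E=1649152/408155 G=109056/26855] → run B
t=14: vr[A=2048/423 B=1024/205 C=117504/26855 E=1649152/408155 G=109056/26855] → run E
t=15: vr[A=2048/423 B=1024/205 C=117504/26855 E=1859072/408155 G=109056/26855] → run G
t=16: vr[A=2048/423 B=1024/205 C=117504/26855 E=1859072/408155 G=142592/26855] → run C
t=17: vr[A=2048/423 B=1024/205 C=159488/26855 E=1859072/408155 G=142592/26855] → run E
t=18: vr[A=2048/423 B=1024/205 C=159488/26855 E=2068992/408155 G=142592/26855] → run A
t=19: vr[A=1024/141 B=1024/205 C=159488/26855 E=2068992/408155 G=142592/26855] → run B
t=20: vr[A=1024/141 B=256/41 C=159488/26855 E=2068992/408155 G=142592/26855] → run E
t=21: vr[A=1024/141 B=256/41 C=159488/26855 E=2278912/408155 G=142592/26855] → run G
t=22: vr[A=1024/141 B=256/41 C=159488/26855 E=2278912/408155 G=176128/26855] → run E
t=23: vr[A=1024/141 B=256/41 C=159488/26855 G=176128/26855] → run C
t=24: vr[A=1024/141 B=256/41 C=201472/26855 G=176128/26855] → run B
t=25: vr[A=1024/141 B=1536/205 C=201472/26855 G=176128/26855] → run G
t=26: vr[A=1024/141 B=1536/205 C=201472/26855 G=209664/26855] → run A
t=27: vr[A=4096/423 B=1536/205 C=201472/26855 G=209664/26855] → run B
t=28: vr[A=4096/423 B=1792/205 C=201472/26855 G=209664/26855] → run C
t=29: vr[A=4096/423 B=1792/205 C=243456/26855 G=209664/26855] → run G
t=30: vr[A=4096/423 B=1792/205 C=243456/26855] → run B
t=31: vr[A=4096/423 C=243456/26855] → run C
t=32: vr[A=4096/423 C=57088/5371] → run A
t=33: vr[C=57088/5371] → run C
t=34: (idle)
t=35: (idle)
t=36: (idle)
t=37: (idle)
t=38: (idle)
t=39: (idle)
t=40: (idle)
t=41: (idle)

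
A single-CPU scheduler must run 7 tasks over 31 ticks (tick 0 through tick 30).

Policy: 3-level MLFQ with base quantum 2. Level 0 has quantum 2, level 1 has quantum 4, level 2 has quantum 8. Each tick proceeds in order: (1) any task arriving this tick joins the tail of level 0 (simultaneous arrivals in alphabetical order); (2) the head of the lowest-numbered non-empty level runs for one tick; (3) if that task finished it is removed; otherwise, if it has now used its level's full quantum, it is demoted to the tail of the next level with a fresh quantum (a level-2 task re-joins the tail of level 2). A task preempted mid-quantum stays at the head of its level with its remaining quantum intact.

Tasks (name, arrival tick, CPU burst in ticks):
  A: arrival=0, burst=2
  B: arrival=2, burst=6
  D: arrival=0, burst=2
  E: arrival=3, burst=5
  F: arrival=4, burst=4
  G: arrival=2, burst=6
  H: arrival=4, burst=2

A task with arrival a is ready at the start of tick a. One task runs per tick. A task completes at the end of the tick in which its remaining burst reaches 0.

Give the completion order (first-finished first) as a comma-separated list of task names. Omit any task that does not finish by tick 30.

t=0: L0/L1/L2 = AD/-/- → run A
t=1: L0/L1/L2 = AD/-/- → run A
t=2: L0/L1/L2 = DBG/-/- → run D
t=3: L0/L1/L2 = DBGE/-/- → run D
t=4: L0/L1/L2 = BGEFH/-/- → run B
t=5: L0/L1/L2 = BGEFH/-/- → run B
t=6: L0/L1/L2 = GEFH/B/- → run G
t=7: L0/L1/L2 = GEFH/B/- → run G
t=8: L0/L1/L2 = EFH/BG/- → run E
t=9: L0/L1/L2 = EFH/BG/- → run E
t=10: L0/L1/L2 = FH/BGE/- → run F
t=11: L0/L1/L2 = FH/BGE/- → run F
t=12: L0/L1/L2 = H/BGEF/- → run H
t=13: L0/L1/L2 = H/BGEF/- → run H
t=14: L0/L1/L2 = -/BGEF/- → run B
t=15: L0/L1/L2 = -/BGEF/- → run B
t=16: L0/L1/L2 = -/BGEF/- → run B
t=17: L0/L1/L2 = -/BGEF/- → run B
t=18: L0/L1/L2 = -/GEF/- → run G
t=19: L0/L1/L2 = -/GEF/- → run G
t=20: L0/L1/L2 = -/GEF/- → run G
t=21: L0/L1/L2 = -/GEF/- → run G
t=22: L0/L1/L2 = -/EF/- → run E
t=23: L0/L1/L2 = -/EF/- → run E
t=24: L0/L1/L2 = -/EF/- → run E
t=25: L0/L1/L2 = -/F/- → run F
t=26: L0/L1/L2 = -/F/- → run F
t=27: (idle)
t=28: (idle)
t=29: (idle)
t=30: (idle)

completion order = A, D, H, B, G, E, F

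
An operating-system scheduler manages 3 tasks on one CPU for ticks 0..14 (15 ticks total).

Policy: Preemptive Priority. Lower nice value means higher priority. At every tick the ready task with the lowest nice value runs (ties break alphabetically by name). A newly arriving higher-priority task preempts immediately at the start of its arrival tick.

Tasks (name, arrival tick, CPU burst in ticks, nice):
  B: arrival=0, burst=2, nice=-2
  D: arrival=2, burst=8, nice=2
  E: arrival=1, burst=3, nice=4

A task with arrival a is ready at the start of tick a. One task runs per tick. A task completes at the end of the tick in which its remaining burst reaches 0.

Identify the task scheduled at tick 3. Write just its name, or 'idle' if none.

running at tick 3 = D

t=0: ready={B} → run B
t=1: ready={B,E} → run B
t=2: ready={D,E} → run D
t=3: ready={D,E} → run D
t=4: ready={D,E} → run D
t=5: ready={D,E} → run D
t=6: ready={D,E} → run D
t=7: ready={D,E} → run D
t=8: ready={D,E} → run D
t=9: ready={D,E} → run D
t=10: ready={E} → run E
t=11: ready={E} → run E
t=12: ready={E} → run E
t=13: (idle)
t=14: (idle)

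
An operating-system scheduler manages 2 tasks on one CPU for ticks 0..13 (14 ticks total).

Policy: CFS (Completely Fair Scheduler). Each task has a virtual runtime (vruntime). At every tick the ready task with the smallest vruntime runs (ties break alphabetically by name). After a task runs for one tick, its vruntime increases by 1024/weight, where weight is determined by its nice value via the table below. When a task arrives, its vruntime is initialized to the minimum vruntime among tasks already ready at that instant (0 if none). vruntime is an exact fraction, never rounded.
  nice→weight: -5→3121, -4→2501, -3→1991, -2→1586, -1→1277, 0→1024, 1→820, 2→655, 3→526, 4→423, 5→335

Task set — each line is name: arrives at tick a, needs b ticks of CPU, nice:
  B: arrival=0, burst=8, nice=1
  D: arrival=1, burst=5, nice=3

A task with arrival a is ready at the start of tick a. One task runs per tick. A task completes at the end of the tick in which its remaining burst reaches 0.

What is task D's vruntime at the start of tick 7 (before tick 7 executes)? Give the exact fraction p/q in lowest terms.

vruntime(D, start of tick 7) = 277248/53915

t=0: vr[B=0] → run B
t=1: vr[B=256/205 D=256/205] → run B
t=2: vr[B=512/205 D=256/205] → run D
t=3: vr[B=512/205 D=172288/53915] → run B
t=4: vr[B=768/205 D=172288/53915] → run D
t=5: vr[B=768/205 D=277248/53915] → run B
t=6: vr[B=1024/205 D=277248/53915] → run B
t=7: vr[B=256/41 D=277248/53915] → run D
t=8: vr[B=256/41 D=382208/53915] → run B
t=9: vr[B=1536/205 D=382208/53915] → run D
t=10: vr[B=1536/205 D=487168/53915] → run B
t=11: vr[B=1792/205 D=487168/53915] → run B
t=12: vr[D=487168/53915] → run D
t=13: (idle)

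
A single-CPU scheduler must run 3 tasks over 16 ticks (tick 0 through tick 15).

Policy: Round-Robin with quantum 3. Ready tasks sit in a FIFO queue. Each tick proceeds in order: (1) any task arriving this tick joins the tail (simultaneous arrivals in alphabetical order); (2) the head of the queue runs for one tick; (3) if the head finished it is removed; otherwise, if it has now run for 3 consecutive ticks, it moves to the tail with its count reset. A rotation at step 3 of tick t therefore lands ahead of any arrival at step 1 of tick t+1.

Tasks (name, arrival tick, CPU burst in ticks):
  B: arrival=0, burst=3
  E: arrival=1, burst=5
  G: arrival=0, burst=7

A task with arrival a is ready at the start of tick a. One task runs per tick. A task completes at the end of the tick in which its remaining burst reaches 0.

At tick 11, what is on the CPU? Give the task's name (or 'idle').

t=0: queue=[B,G] q_used=0 → run B
t=1: queue=[B,G,E] q_used=1 → run B
t=2: queue=[B,G,E] q_used=2 → run B
t=3: queue=[G,E] q_used=0 → run G
t=4: queue=[G,E] q_used=1 → run G
t=5: queue=[G,E] q_used=2 → run G
t=6: queue=[E,G] q_used=0 → run E
t=7: queue=[E,G] q_used=1 → run E
t=8: queue=[E,G] q_used=2 → run E
t=9: queue=[G,E] q_used=0 → run G
t=10: queue=[G,E] q_used=1 → run G
t=11: queue=[G,E] q_used=2 → run G
t=12: queue=[E,G] q_used=0 → run E
t=13: queue=[E,G] q_used=1 → run E
t=14: queue=[G] q_used=0 → run G
t=15: (idle)

running at tick 11 = G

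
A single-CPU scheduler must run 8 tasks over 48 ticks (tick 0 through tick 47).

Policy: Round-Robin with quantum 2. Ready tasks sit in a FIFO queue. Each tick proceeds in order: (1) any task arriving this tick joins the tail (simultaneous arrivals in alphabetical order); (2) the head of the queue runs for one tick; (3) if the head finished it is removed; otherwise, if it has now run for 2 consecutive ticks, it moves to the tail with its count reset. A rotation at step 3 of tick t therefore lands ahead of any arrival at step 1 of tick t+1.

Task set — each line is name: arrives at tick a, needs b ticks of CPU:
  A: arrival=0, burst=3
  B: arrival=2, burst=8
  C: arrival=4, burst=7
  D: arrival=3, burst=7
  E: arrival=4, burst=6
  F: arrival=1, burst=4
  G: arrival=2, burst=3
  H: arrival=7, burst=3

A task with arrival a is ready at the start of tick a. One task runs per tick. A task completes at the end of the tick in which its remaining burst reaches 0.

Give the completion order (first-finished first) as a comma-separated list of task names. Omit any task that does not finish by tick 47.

t=0: queue=[A] q_used=0 → run A
t=1: queue=[A,F] q_used=1 → run A
t=2: queue=[F,A,B,G] q_used=0 → run F
t=3: queue=[F,A,B,G,D] q_used=1 → run F
t=4: queue=[A,B,G,D,F,C,E] q_used=0 → run A
t=5: queue=[B,G,D,F,C,E] q_used=0 → run B
t=6: queue=[B,G,D,F,C,E] q_used=1 → run B
t=7: queue=[G,D,F,C,E,B,H] q_used=0 → run G
t=8: queue=[G,D,F,C,E,B,H] q_used=1 → run G
t=9: queue=[D,F,C,E,B,H,G] q_used=0 → run D
t=10: queue=[D,F,C,E,B,H,G] q_used=1 → run D
t=11: queue=[F,C,E,B,H,G,D] q_used=0 → run F
t=12: queue=[F,C,E,B,H,G,D] q_used=1 → run F
t=13: queue=[C,E,B,H,G,D] q_used=0 → run C
t=14: queue=[C,E,B,H,G,D] q_used=1 → run C
t=15: queue=[E,B,H,G,D,C] q_used=0 → run E
t=16: queue=[E,B,H,G,D,C] q_used=1 → run E
t=17: queue=[B,H,G,D,C,E] q_used=0 → run B
t=18: queue=[B,H,G,D,C,E] q_used=1 → run B
t=19: queue=[H,G,D,C,E,B] q_used=0 → run H
t=20: queue=[H,G,D,C,E,B] q_used=1 → run H
t=21: queue=[G,D,C,E,B,H] q_used=0 → run G
t=22: queue=[D,C,E,B,H] q_used=0 → run D
t=23: queue=[D,C,E,B,H] q_used=1 → run D
t=24: queue=[C,E,B,H,D] q_used=0 → run C
t=25: queue=[C,E,B,H,D] q_used=1 → run C
t=26: queue=[E,B,H,D,C] q_used=0 → run E
t=27: queue=[E,B,H,D,C] q_used=1 → run E
t=28: queue=[B,H,D,C,E] q_used=0 → run B
t=29: queue=[B,H,D,C,E] q_used=1 → run B
t=30: queue=[H,D,C,E,B] q_used=0 → run H
t=31: queue=[D,C,E,B] q_used=0 → run D
t=32: queue=[D,C,E,B] q_used=1 → run D
t=33: queue=[C,E,B,D] q_used=0 → run C
t=34: queue=[C,E,B,D] q_used=1 → run C
t=35: queue=[E,B,D,C] q_used=0 → run E
t=36: queue=[E,B,D,C] q_used=1 → run E
t=37: queue=[B,D,C] q_used=0 → run B
t=38: queue=[B,D,C] q_used=1 → run B
t=39: queue=[D,C] q_used=0 → run D
t=40: queue=[C] q_used=0 → run C
t=41: (idle)
t=42: (idle)
t=43: (idle)
t=44: (idle)
t=45: (idle)
t=46: (idle)
t=47: (idle)

completion order = A, F, G, H, E, B, D, C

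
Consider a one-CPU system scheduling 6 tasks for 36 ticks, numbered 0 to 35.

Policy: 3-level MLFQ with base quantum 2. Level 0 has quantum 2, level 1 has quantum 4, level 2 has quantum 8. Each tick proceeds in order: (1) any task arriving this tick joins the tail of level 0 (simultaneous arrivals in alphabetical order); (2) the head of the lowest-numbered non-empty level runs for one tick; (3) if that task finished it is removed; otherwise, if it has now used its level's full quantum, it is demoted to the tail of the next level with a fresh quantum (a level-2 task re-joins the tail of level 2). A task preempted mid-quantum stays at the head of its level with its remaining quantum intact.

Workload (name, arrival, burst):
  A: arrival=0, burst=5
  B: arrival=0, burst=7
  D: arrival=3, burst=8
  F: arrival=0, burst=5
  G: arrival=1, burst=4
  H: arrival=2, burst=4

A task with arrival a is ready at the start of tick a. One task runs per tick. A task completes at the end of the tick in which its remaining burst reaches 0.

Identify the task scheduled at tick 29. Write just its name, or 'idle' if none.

t=0: L0/L1/L2 = ABF/-/- → run A
t=1: L0/L1/L2 = ABFG/-/- → run A
t=2: L0/L1/L2 = BFGH/A/- → run B
t=3: L0/L1/L2 = BFGHD/A/- → run B
t=4: L0/L1/L2 = FGHD/AB/- → run F
t=5: L0/L1/L2 = FGHD/AB/- → run F
t=6: L0/L1/L2 = GHD/ABF/- → run G
t=7: L0/L1/L2 = GHD/ABF/- → run G
t=8: L0/L1/L2 = HD/ABFG/- → run H
t=9: L0/L1/L2 = HD/ABFG/- → run H
t=10: L0/L1/L2 = D/ABFGH/- → run D
t=11: L0/L1/L2 = D/ABFGH/- → run D
t=12: L0/L1/L2 = -/ABFGHD/- → run A
t=13: L0/L1/L2 = -/ABFGHD/- → run A
t=14: L0/L1/L2 = -/ABFGHD/- → run A
t=15: L0/L1/L2 = -/BFGHD/- → run B
t=16: L0/L1/L2 = -/BFGHD/- → run B
t=17: L0/L1/L2 = -/BFGHD/- → run B
t=18: L0/L1/L2 = -/BFGHD/- → run B
t=19: L0/L1/L2 = -/FGHD/B → run F
t=20: L0/L1/L2 = -/FGHD/B → run F
t=21: L0/L1/L2 = -/FGHD/B → run F
t=22: L0/L1/L2 = -/GHD/B → run G
t=23: L0/L1/L2 = -/GHD/B → run G
t=24: L0/L1/L2 = -/HD/B → run H
t=25: L0/L1/L2 = -/HD/B → run H
t=26: L0/L1/L2 = -/D/B → run D
t=27: L0/L1/L2 = -/D/B → run D
t=28: L0/L1/L2 = -/D/B → run D
t=29: L0/L1/L2 = -/D/B → run D
t=30: L0/L1/L2 = -/-/BD → run B
t=31: L0/L1/L2 = -/-/D → run D
t=32: L0/L1/L2 = -/-/D → run D
t=33: (idle)
t=34: (idle)
t=35: (idle)

running at tick 29 = D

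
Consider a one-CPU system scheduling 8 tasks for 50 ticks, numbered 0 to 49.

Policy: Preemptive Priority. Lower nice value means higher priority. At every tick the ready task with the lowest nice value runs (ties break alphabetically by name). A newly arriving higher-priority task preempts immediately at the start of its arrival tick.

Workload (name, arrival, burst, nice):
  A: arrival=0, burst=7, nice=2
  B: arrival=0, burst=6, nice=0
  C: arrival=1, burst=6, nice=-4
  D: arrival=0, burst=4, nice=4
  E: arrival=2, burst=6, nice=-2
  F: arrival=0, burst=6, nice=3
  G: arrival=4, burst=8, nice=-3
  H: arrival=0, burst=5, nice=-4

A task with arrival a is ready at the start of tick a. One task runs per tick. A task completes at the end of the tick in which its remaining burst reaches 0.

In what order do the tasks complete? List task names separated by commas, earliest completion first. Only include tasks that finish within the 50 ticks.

t=0: ready={A,B,D,F,H} → run H
t=1: ready={A,B,C,D,F,H} → run C
t=2: ready={A,B,C,D,E,F,H} → run C
t=3: ready={A,B,C,D,E,F,H} → run C
t=4: ready={A,B,C,D,E,F,G,H} → run C
t=5: ready={A,B,C,D,E,F,G,H} → run C
t=6: ready={A,B,C,D,E,F,G,H} → run C
t=7: ready={A,B,D,E,F,G,H} → run H
t=8: ready={A,B,D,E,F,G,H} → run H
t=9: ready={A,B,D,E,F,G,H} → run H
t=10: ready={A,B,D,E,F,G,H} → run H
t=11: ready={A,B,D,E,F,G} → run G
t=12: ready={A,B,D,E,F,G} → run G
t=13: ready={A,B,D,E,F,G} → run G
t=14: ready={A,B,D,E,F,G} → run G
t=15: ready={A,B,D,E,F,G} → run G
t=16: ready={A,B,D,E,F,G} → run G
t=17: ready={A,B,D,E,F,G} → run G
t=18: ready={A,B,D,E,F,G} → run G
t=19: ready={A,B,D,E,F} → run E
t=20: ready={A,B,D,E,F} → run E
t=21: ready={A,B,D,E,F} → run E
t=22: ready={A,B,D,E,F} → run E
t=23: ready={A,B,D,E,F} → run E
t=24: ready={A,B,D,E,F} → run E
t=25: ready={A,B,D,F} → run B
t=26: ready={A,B,D,F} → run B
t=27: ready={A,B,D,F} → run B
t=28: ready={A,B,D,F} → run B
t=29: ready={A,B,D,F} → run B
t=30: ready={A,B,D,F} → run B
t=31: ready={A,D,F} → run A
t=32: ready={A,D,F} → run A
t=33: ready={A,D,F} → run A
t=34: ready={A,D,F} → run A
t=35: ready={A,D,F} → run A
t=36: ready={A,D,F} → run A
t=37: ready={A,D,F} → run A
t=38: ready={D,F} → run F
t=39: ready={D,F} → run F
t=40: ready={D,F} → run F
t=41: ready={D,F} → run F
t=42: ready={D,F} → run F
t=43: ready={D,F} → run F
t=44: ready={D} → run D
t=45: ready={D} → run D
t=46: ready={D} → run D
t=47: ready={D} → run D
t=48: (idle)
t=49: (idle)

completion order = C, H, G, E, B, A, F, D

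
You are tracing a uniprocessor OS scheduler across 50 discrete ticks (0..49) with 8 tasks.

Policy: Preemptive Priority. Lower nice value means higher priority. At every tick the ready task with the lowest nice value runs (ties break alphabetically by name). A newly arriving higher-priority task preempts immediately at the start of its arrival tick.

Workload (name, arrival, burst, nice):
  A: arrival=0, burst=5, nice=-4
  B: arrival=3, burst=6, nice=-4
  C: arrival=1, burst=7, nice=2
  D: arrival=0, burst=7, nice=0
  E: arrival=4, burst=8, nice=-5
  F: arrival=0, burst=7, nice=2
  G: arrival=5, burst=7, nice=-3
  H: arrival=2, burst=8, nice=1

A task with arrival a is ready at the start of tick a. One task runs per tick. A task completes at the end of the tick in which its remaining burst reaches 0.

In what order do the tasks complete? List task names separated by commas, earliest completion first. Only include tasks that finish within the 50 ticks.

t=0: ready={A,D,F} → run A
t=1: ready={A,C,D,F} → run A
t=2: ready={A,C,D,F,H} → run A
t=3: ready={A,B,C,D,F,H} → run A
t=4: ready={A,B,C,D,E,F,H} → run E
t=5: ready={A,B,C,D,E,F,G,H} → run E
t=6: ready={A,B,C,D,E,F,G,H} → run E
t=7: ready={A,B,C,D,E,F,G,H} → run E
t=8: ready={A,B,C,D,E,F,G,H} → run E
t=9: ready={A,B,C,D,E,F,G,H} → run E
t=10: ready={A,B,C,D,E,F,G,H} → run E
t=11: ready={A,B,C,D,E,F,G,H} → run E
t=12: ready={A,B,C,D,F,G,H} → run A
t=13: ready={B,C,D,F,G,H} → run B
t=14: ready={B,C,D,F,G,H} → run B
t=15: ready={B,C,D,F,G,H} → run B
t=16: ready={B,C,D,F,G,H} → run B
t=17: ready={B,C,D,F,G,H} → run B
t=18: ready={B,C,D,F,G,H} → run B
t=19: ready={C,D,F,G,H} → run G
t=20: ready={C,D,F,G,H} → run G
t=21: ready={C,D,F,G,H} → run G
t=22: ready={C,D,F,G,H} → run G
t=23: ready={C,D,F,G,H} → run G
t=24: ready={C,D,F,G,H} → run G
t=25: ready={C,D,F,G,H} → run G
t=26: ready={C,D,F,H} → run D
t=27: ready={C,D,F,H} → run D
t=28: ready={C,D,F,H} → run D
t=29: ready={C,D,F,H} → run D
t=30: ready={C,D,F,H} → run D
t=31: ready={C,D,F,H} → run D
t=32: ready={C,D,F,H} → run D
t=33: ready={C,F,H} → run H
t=34: ready={C,F,H} → run H
t=35: ready={C,F,H} → run H
t=36: ready={C,F,H} → run H
t=37: ready={C,F,H} → run H
t=38: ready={C,F,H} → run H
t=39: ready={C,F,H} → run H
t=40: ready={C,F,H} → run H
t=41: ready={C,F} → run C
t=42: ready={C,F} → run C
t=43: ready={C,F} → run C
t=44: ready={C,F} → run C
t=45: ready={C,F} → run C
t=46: ready={C,F} → run C
t=47: ready={C,F} → run C
t=48: ready={F} → run F
t=49: ready={F} → run F

completion order = E, A, B, G, D, H, C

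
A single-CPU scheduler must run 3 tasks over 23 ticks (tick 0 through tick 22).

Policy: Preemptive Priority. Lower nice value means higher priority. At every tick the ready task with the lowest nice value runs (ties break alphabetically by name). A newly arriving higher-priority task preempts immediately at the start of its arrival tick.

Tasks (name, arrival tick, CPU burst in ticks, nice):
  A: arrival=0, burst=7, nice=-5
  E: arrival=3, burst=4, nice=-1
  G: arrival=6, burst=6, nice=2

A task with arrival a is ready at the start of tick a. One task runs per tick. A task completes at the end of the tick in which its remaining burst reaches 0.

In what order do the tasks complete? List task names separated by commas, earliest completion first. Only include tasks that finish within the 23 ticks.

t=0: ready={A} → run A
t=1: ready={A} → run A
t=2: ready={A} → run A
t=3: ready={A,E} → run A
t=4: ready={A,E} → run A
t=5: ready={A,E} → run A
t=6: ready={A,E,G} → run A
t=7: ready={E,G} → run E
t=8: ready={E,G} → run E
t=9: ready={E,G} → run E
t=10: ready={E,G} → run E
t=11: ready={G} → run G
t=12: ready={G} → run G
t=13: ready={G} → run G
t=14: ready={G} → run G
t=15: ready={G} → run G
t=16: ready={G} → run G
t=17: (idle)
t=18: (idle)
t=19: (idle)
t=20: (idle)
t=21: (idle)
t=22: (idle)

completion order = A, E, G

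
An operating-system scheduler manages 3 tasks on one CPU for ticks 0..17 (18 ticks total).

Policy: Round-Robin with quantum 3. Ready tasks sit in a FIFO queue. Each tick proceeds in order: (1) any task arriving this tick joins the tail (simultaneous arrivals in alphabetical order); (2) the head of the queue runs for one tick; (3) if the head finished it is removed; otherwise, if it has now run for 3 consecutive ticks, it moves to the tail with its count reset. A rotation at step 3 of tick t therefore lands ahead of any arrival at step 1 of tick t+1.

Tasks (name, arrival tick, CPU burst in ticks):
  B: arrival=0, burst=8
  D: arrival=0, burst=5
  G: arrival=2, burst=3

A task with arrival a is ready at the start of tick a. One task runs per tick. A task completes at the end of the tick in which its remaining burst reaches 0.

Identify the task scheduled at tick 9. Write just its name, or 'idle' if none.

t=0: queue=[B,D] q_used=0 → run B
t=1: queue=[B,D] q_used=1 → run B
t=2: queue=[B,D,G] q_used=2 → run B
t=3: queue=[D,G,B] q_used=0 → run D
t=4: queue=[D,G,B] q_used=1 → run D
t=5: queue=[D,G,B] q_used=2 → run D
t=6: queue=[G,B,D] q_used=0 → run G
t=7: queue=[G,B,D] q_used=1 → run G
t=8: queue=[G,B,D] q_used=2 → run G
t=9: queue=[B,D] q_used=0 → run B
t=10: queue=[B,D] q_used=1 → run B
t=11: queue=[B,D] q_used=2 → run B
t=12: queue=[D,B] q_used=0 → run D
t=13: queue=[D,B] q_used=1 → run D
t=14: queue=[B] q_used=0 → run B
t=15: queue=[B] q_used=1 → run B
t=16: (idle)
t=17: (idle)

running at tick 9 = B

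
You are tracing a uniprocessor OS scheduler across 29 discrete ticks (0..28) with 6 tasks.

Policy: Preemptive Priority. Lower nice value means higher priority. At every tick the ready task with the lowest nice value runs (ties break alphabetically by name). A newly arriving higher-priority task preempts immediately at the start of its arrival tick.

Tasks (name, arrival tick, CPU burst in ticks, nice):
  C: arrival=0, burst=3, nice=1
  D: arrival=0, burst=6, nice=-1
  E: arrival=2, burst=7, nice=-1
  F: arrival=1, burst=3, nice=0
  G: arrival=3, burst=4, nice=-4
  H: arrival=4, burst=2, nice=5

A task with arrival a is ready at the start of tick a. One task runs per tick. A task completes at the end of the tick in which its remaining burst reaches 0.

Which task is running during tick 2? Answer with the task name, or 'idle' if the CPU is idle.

running at tick 2 = D

t=0: ready={C,D} → run D
t=1: ready={C,D,F} → run D
t=2: ready={C,D,E,F} → run D
t=3: ready={C,D,E,F,G} → run G
t=4: ready={C,D,E,F,G,H} → run G
t=5: ready={C,D,E,F,G,H} → run G
t=6: ready={C,D,E,F,G,H} → run G
t=7: ready={C,D,E,F,H} → run D
t=8: ready={C,D,E,F,H} → run D
t=9: ready={C,D,E,F,H} → run D
t=10: ready={C,E,F,H} → run E
t=11: ready={C,E,F,H} → run E
t=12: ready={C,E,F,H} → run E
t=13: ready={C,E,F,H} → run E
t=14: ready={C,E,F,H} → run E
t=15: ready={C,E,F,H} → run E
t=16: ready={C,E,F,H} → run E
t=17: ready={C,F,H} → run F
t=18: ready={C,F,H} → run F
t=19: ready={C,F,H} → run F
t=20: ready={C,H} → run C
t=21: ready={C,H} → run C
t=22: ready={C,H} → run C
t=23: ready={H} → run H
t=24: ready={H} → run H
t=25: (idle)
t=26: (idle)
t=27: (idle)
t=28: (idle)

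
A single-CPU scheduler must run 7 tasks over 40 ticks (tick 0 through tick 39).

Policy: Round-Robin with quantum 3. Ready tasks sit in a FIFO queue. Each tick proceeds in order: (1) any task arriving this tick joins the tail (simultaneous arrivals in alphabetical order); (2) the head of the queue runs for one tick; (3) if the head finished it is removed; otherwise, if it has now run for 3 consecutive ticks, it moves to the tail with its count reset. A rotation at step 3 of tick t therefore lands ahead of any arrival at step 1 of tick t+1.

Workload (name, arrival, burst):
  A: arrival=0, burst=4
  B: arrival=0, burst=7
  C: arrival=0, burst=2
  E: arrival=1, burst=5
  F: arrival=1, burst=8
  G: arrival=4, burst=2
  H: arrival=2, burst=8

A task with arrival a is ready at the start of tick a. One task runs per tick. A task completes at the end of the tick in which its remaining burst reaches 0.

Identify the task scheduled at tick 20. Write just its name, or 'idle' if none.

running at tick 20 = B

t=0: queue=[A,B,C] q_used=0 → run A
t=1: queue=[A,B,C,E,F] q_used=1 → run A
t=2: queue=[A,B,C,E,F,H] q_used=2 → run A
t=3: queue=[B,C,E,F,H,A] q_used=0 → run B
t=4: queue=[B,C,E,F,H,A,G] q_used=1 → run B
t=5: queue=[B,C,E,F,H,A,G] q_used=2 → run B
t=6: queue=[C,E,F,H,A,G,B] q_used=0 → run C
t=7: queue=[C,E,F,H,A,G,B] q_used=1 → run C
t=8: queue=[E,F,H,A,G,B] q_used=0 → run E
t=9: queue=[E,F,H,A,G,B] q_used=1 → run E
t=10: queue=[E,F,H,A,G,B] q_used=2 → run E
t=11: queue=[F,H,A,G,B,E] q_used=0 → run F
t=12: queue=[F,H,A,G,B,E] q_used=1 → run F
t=13: queue=[F,H,A,G,B,E] q_used=2 → run F
t=14: queue=[H,A,G,B,E,F] q_used=0 → run H
t=15: queue=[H,A,G,B,E,F] q_used=1 → run H
t=16: queue=[H,A,G,B,E,F] q_used=2 → run H
t=17: queue=[A,G,B,E,F,H] q_used=0 → run A
t=18: queue=[G,B,E,F,H] q_used=0 → run G
t=19: queue=[G,B,E,F,H] q_used=1 → run G
t=20: queue=[B,E,F,H] q_used=0 → run B
t=21: queue=[B,E,F,H] q_used=1 → run B
t=22: queue=[B,E,F,H] q_used=2 → run B
t=23: queue=[E,F,H,B] q_used=0 → run E
t=24: queue=[E,F,H,B] q_used=1 → run E
t=25: queue=[F,H,B] q_used=0 → run F
t=26: queue=[F,H,B] q_used=1 → run F
t=27: queue=[F,H,B] q_used=2 → run F
t=28: queue=[H,B,F] q_used=0 → run H
t=29: queue=[H,B,F] q_used=1 → run H
t=30: queue=[H,B,F] q_used=2 → run H
t=31: queue=[B,F,H] q_used=0 → run B
t=32: queue=[F,H] q_used=0 → run F
t=33: queue=[F,H] q_used=1 → run F
t=34: queue=[H] q_used=0 → run H
t=35: queue=[H] q_used=1 → run H
t=36: (idle)
t=37: (idle)
t=38: (idle)
t=39: (idle)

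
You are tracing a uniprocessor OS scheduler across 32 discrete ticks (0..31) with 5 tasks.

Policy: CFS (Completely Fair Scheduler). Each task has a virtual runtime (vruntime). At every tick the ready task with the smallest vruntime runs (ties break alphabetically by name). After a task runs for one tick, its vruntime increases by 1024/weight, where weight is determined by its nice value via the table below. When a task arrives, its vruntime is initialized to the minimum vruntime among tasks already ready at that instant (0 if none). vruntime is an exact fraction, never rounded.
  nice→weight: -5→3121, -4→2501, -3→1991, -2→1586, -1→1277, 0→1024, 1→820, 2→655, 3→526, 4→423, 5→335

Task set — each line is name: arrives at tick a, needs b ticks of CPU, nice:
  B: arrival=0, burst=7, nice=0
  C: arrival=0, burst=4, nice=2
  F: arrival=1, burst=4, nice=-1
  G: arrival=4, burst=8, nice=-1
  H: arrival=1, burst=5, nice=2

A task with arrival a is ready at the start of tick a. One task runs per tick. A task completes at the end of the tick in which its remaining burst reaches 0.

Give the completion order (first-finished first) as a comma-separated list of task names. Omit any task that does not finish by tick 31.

completion order = F, C, B, H, G

t=0: vr[B=0 C=0] → run B
t=1: vr[B=1 C=0 F=0 H=0] → run C
t=2: vr[B=1 C=1024/655 F=0 H=0] → run F
t=3: vr[B=1 C=1024/655 F=1024/1277 H=0] → run H
t=4: vr[B=1 C=1024/655 F=1024/1277 G=1024/1277 H=1024/655] → run F
t=5: vr[B=1 C=1024/655 F=2048/1277 G=1024/1277 H=1024/655] → run G
t=6: vr[B=1 C=1024/655 F=2048/1277 G=2048/1277 H=1024/655] → run B
t=7: vr[B=2 C=1024/655 F=2048/1277 G=2048/1277 H=1024/655] → run C
t=8: vr[B=2 C=2048/655 F=2048/1277 G=2048/1277 H=1024/655] → run H
t=9: vr[B=2 C=2048/655 F=2048/1277 G=2048/1277 H=2048/655] → run F
t=10: vr[B=2 C=2048/655 F=3072/1277 G=2048/1277 H=2048/655] → run G
t=11: vr[B=2 C=2048/655 F=3072/1277 G=3072/1277 H=2048/655] → run B
t=12: vr[B=3 C=2048/655 F=3072/1277 G=3072/1277 H=2048/655] → run F
t=13: vr[B=3 C=2048/655 G=3072/1277 H=2048/655] → run G
t=14: vr[B=3 C=2048/655 G=4096/1277 H=2048/655] → run B
t=15: vr[B=4 C=2048/655 G=4096/1277 H=2048/655] → run C
t=16: vr[B=4 C=3072/655 G=4096/1277 H=2048/655] → run H
t=17: vr[B=4 C=3072/655 G=4096/1277 H=3072/655] → run G
t=18: vr[B=4 C=3072/655 G=5120/1277 H=3072/655] → run B
t=19: vr[B=5 C=3072/655 G=5120/1277 H=3072/655] → run G
t=20: vr[B=5 C=3072/655 G=6144/1277 H=3072/655] → run C
t=21: vr[B=5 G=6144/1277 H=3072/655] → run H
t=22: vr[B=5 G=6144/1277 H=4096/655] → run G
t=23: vr[B=5 G=7168/1277 H=4096/655] → run B
t=24: vr[B=6 G=7168/1277 H=4096/655] → run G
t=25: vr[B=6 G=8192/1277 H=4096/655] → run B
t=26: vr[G=8192/1277 H=4096/655] → run H
t=27: vr[G=8192/1277] → run G
t=28: (idle)
t=29: (idle)
t=30: (idle)
t=31: (idle)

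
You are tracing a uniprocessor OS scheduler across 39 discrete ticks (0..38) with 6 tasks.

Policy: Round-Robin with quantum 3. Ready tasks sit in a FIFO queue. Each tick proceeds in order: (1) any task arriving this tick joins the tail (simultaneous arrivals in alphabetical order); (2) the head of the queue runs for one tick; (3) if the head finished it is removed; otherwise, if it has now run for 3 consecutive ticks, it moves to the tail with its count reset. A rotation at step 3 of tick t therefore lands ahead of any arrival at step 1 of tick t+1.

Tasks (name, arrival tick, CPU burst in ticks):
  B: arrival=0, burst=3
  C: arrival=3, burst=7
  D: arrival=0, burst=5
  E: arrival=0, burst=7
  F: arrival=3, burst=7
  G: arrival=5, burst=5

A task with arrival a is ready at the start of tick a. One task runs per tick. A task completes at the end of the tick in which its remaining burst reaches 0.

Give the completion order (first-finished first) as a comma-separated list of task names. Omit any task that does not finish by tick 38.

completion order = B, D, G, E, C, F

t=0: queue=[B,D,E] q_used=0 → run B
t=1: queue=[B,D,E] q_used=1 → run B
t=2: queue=[B,D,E] q_used=2 → run B
t=3: queue=[D,E,C,F] q_used=0 → run D
t=4: queue=[D,E,C,F] q_used=1 → run D
t=5: queue=[D,E,C,F,G] q_used=2 → run D
t=6: queue=[E,C,F,G,D] q_used=0 → run E
t=7: queue=[E,C,F,G,D] q_used=1 → run E
t=8: queue=[E,C,F,G,D] q_used=2 → run E
t=9: queue=[C,F,G,D,E] q_used=0 → run C
t=10: queue=[C,F,G,D,E] q_used=1 → run C
t=11: queue=[C,F,G,D,E] q_used=2 → run C
t=12: queue=[F,G,D,E,C] q_used=0 → run F
t=13: queue=[F,G,D,E,C] q_used=1 → run F
t=14: queue=[F,G,D,E,C] q_used=2 → run F
t=15: queue=[G,D,E,C,F] q_used=0 → run G
t=16: queue=[G,D,E,C,F] q_used=1 → run G
t=17: queue=[G,D,E,C,F] q_used=2 → run G
t=18: queue=[D,E,C,F,G] q_used=0 → run D
t=19: queue=[D,E,C,F,G] q_used=1 → run D
t=20: queue=[E,C,F,G] q_used=0 → run E
t=21: queue=[E,C,F,G] q_used=1 → run E
t=22: queue=[E,C,F,G] q_used=2 → run E
t=23: queue=[C,F,G,E] q_used=0 → run C
t=24: queue=[C,F,G,E] q_used=1 → run C
t=25: queue=[C,F,G,E] q_used=2 → run C
t=26: queue=[F,G,E,C] q_used=0 → run F
t=27: queue=[F,G,E,C] q_used=1 → run F
t=28: queue=[F,G,E,C] q_used=2 → run F
t=29: queue=[G,E,C,F] q_used=0 → run G
t=30: queue=[G,E,C,F] q_used=1 → run G
t=31: queue=[E,C,F] q_used=0 → run E
t=32: queue=[C,F] q_used=0 → run C
t=33: queue=[F] q_used=0 → run F
t=34: (idle)
t=35: (idle)
t=36: (idle)
t=37: (idle)
t=38: (idle)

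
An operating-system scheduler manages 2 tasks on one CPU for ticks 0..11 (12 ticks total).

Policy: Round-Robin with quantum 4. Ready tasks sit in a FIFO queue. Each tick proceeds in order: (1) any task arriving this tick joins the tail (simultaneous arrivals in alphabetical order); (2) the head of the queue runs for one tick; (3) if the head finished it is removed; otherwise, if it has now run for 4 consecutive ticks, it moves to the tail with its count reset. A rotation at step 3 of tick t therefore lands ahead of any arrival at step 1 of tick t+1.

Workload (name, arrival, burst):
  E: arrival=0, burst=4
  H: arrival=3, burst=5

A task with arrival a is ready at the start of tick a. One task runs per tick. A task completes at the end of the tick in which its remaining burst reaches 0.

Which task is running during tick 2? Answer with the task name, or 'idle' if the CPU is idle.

running at tick 2 = E

t=0: queue=[E] q_used=0 → run E
t=1: queue=[E] q_used=1 → run E
t=2: queue=[E] q_used=2 → run E
t=3: queue=[E,H] q_used=3 → run E
t=4: queue=[H] q_used=0 → run H
t=5: queue=[H] q_used=1 → run H
t=6: queue=[H] q_used=2 → run H
t=7: queue=[H] q_used=3 → run H
t=8: queue=[H] q_used=0 → run H
t=9: (idle)
t=10: (idle)
t=11: (idle)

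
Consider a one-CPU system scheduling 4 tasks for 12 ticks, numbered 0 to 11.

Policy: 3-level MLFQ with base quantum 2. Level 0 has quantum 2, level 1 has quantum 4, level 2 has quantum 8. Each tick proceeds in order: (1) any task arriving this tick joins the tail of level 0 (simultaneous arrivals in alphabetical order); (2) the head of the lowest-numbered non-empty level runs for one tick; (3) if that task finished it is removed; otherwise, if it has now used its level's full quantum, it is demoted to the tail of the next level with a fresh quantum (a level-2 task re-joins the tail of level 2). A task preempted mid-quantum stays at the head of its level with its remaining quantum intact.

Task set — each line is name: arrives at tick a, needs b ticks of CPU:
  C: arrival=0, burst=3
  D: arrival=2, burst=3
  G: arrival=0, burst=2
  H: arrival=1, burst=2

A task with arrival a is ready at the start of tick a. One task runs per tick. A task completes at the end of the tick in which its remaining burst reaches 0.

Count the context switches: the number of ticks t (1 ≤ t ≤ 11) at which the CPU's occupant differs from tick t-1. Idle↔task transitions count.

t=0: L0/L1/L2 = CG/-/- → run C
t=1: L0/L1/L2 = CGH/-/- → run C
t=2: L0/L1/L2 = GHD/C/- → run G
t=3: L0/L1/L2 = GHD/C/- → run G
t=4: L0/L1/L2 = HD/C/- → run H
t=5: L0/L1/L2 = HD/C/- → run H
t=6: L0/L1/L2 = D/C/- → run D
t=7: L0/L1/L2 = D/C/- → run D
t=8: L0/L1/L2 = -/CD/- → run C
t=9: L0/L1/L2 = -/D/- → run D
t=10: (idle)
t=11: (idle)

context switches = 6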